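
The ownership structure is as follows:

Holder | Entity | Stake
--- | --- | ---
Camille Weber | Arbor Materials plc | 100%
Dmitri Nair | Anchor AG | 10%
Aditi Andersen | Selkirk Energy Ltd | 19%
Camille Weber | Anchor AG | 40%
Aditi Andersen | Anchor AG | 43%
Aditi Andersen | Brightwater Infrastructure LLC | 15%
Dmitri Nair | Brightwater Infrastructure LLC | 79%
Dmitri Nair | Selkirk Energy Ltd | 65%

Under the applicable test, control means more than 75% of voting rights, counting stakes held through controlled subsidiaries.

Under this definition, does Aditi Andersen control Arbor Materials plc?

No

Aditi's largest direct stake is 43% in Anchor, which does not meet the threshold, so Aditi controls no company.
Neither Aditi nor any entity Aditi controls holds any voting interest in Arbor.
So Aditi does not control Arbor.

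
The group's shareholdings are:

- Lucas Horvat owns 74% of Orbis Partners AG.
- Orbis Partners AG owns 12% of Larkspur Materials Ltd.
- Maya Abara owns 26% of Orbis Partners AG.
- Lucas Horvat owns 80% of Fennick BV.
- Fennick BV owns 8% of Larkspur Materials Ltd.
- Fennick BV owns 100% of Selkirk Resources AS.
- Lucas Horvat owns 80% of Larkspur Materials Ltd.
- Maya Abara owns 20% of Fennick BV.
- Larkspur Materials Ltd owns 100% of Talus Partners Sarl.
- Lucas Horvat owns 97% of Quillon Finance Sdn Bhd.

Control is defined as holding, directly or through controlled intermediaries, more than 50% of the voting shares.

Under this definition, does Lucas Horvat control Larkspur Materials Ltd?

Yes

Lucas holds 74% of Orbis, so Lucas controls Orbis.
Lucas holds 80% of Fennick, so Lucas controls Fennick.
Orbis and Fennick and Lucas together hold 12% + 8% + 80% = 100% of Larkspur, so Lucas controls Larkspur.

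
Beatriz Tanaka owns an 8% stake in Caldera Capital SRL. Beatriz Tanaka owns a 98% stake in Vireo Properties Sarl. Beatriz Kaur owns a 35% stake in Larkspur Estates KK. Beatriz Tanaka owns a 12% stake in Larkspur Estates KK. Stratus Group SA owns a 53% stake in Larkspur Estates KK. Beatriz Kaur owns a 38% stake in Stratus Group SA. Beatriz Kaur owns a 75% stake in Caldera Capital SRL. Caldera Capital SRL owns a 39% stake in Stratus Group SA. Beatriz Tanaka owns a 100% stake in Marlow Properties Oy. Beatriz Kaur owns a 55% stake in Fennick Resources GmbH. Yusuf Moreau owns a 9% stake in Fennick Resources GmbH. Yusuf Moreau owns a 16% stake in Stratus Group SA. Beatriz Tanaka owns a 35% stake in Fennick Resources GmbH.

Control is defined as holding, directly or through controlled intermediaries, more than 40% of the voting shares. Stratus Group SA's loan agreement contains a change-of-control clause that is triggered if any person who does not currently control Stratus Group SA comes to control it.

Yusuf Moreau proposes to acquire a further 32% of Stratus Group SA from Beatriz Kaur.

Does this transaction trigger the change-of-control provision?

The purchase adds only to Yusuf's holdings (Beatriz Kaur's stake shrinks), so Yusuf is the only person who could newly come to control Stratus.
Yusuf's largest direct stake is 16% in Stratus, which does not meet the threshold, so Yusuf controls no company.
In Stratus, Yusuf's side holds only 16%, not > 40%.
So before the transaction, Yusuf does not control Stratus.
After the purchase, Yusuf's direct stake in Stratus rises to 16% + 32% = 48%, and Beatriz Kaur's stake falls to 6%.
Yusuf holds 48% of Stratus, so Yusuf controls Stratus.
Yusuf did not control Stratus before and does after, so the clause is triggered.

Yes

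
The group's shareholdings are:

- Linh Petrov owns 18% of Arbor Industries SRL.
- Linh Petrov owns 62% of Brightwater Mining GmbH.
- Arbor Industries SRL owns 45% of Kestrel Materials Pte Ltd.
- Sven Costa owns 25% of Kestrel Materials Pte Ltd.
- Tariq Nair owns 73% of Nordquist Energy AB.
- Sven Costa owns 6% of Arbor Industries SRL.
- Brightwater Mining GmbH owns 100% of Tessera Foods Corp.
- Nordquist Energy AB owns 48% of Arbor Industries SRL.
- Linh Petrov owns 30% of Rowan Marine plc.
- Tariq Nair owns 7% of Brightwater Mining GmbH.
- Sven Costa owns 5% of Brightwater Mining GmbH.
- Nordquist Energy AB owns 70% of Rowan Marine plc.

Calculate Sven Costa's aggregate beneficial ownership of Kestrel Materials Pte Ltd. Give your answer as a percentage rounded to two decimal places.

27.70%

Sven reaches Kestrel along 2 paths.
Direct stake: 25% = 25%.
Via Arbor: 6% × 45% = 2.7%.
Total: 25% + 2.7% = 27.7%.
Rounded: 27.70%.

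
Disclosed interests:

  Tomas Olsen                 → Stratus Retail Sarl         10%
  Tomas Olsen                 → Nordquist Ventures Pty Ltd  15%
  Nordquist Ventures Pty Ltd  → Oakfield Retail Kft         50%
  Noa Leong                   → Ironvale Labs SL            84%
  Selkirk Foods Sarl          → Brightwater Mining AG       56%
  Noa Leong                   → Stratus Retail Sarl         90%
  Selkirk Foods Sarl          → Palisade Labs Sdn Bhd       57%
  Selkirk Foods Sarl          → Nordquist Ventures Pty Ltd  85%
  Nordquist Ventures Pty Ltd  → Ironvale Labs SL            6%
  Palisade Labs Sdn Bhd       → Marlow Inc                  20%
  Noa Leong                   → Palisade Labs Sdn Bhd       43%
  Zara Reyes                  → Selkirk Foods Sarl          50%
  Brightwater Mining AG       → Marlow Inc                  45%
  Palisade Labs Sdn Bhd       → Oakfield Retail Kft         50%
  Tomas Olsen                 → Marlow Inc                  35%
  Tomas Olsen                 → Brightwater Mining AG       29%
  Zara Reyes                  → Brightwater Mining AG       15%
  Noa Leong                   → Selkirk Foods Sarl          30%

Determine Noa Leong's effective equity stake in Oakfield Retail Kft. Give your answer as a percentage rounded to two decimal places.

42.80%

Noa reaches Oakfield along 3 paths.
Via Selkirk → Palisade: 30% × 57% × 50% = 8.55%.
Via Palisade: 43% × 50% = 21.5%.
Via Selkirk → Nordquist: 30% × 85% × 50% = 12.75%.
Total: 8.55% + 21.5% + 12.75% = 42.8%.
Rounded: 42.80%.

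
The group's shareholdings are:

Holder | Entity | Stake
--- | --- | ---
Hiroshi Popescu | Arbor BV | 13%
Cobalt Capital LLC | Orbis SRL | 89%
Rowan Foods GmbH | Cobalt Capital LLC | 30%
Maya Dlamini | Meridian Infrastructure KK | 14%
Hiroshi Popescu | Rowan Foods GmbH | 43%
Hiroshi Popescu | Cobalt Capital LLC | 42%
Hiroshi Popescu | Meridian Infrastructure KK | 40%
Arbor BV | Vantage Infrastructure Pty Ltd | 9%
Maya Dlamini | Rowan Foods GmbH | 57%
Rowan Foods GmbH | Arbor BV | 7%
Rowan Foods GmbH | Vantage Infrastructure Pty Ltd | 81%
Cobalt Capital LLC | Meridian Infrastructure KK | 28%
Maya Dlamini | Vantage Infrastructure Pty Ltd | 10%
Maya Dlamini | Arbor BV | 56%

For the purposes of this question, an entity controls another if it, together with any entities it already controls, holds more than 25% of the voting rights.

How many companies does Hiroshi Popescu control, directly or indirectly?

5

Hiroshi holds 43% of Rowan, so Hiroshi controls Rowan.
Hiroshi and Rowan together hold 42% + 30% = 72% of Cobalt, so Hiroshi controls Cobalt.
Hiroshi and Cobalt together hold 40% + 28% = 68% of Meridian, so Hiroshi controls Meridian.
Rowan holds 81% of Vantage, so Hiroshi controls Vantage.
Cobalt holds 89% of Orbis, so Hiroshi controls Orbis.
No other company's threshold is met.
Hiroshi controls 5 companies.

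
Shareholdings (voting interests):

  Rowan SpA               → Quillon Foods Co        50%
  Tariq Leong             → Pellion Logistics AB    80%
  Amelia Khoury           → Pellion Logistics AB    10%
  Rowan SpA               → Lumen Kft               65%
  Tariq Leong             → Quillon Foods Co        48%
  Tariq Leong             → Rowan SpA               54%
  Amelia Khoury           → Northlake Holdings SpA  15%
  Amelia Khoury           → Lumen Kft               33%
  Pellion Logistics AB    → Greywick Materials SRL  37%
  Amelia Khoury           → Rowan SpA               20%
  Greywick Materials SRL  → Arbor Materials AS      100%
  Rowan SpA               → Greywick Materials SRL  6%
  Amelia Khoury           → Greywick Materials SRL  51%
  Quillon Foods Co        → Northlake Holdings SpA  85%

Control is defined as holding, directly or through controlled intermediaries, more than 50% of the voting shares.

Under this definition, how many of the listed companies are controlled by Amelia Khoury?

2

Amelia holds 51% of Greywick, so Amelia controls Greywick.
Greywick holds 100% of Arbor, so Amelia controls Arbor.
No other company's threshold is met.
Amelia controls 2 companies.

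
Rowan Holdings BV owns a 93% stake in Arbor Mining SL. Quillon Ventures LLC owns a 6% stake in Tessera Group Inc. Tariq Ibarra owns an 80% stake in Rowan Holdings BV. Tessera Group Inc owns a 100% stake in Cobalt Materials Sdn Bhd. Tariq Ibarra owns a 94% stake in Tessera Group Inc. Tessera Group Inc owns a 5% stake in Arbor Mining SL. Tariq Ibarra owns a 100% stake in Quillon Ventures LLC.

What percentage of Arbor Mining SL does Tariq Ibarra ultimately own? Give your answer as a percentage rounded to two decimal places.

79.40%

Tariq reaches Arbor along 3 paths.
Via Rowan: 80% × 93% = 74.4%.
Via Tessera: 94% × 5% = 4.7%.
Via Quillon → Tessera: 100% × 6% × 5% = 0.3%.
Total: 74.4% + 4.7% + 0.3% = 79.4%.
Rounded: 79.40%.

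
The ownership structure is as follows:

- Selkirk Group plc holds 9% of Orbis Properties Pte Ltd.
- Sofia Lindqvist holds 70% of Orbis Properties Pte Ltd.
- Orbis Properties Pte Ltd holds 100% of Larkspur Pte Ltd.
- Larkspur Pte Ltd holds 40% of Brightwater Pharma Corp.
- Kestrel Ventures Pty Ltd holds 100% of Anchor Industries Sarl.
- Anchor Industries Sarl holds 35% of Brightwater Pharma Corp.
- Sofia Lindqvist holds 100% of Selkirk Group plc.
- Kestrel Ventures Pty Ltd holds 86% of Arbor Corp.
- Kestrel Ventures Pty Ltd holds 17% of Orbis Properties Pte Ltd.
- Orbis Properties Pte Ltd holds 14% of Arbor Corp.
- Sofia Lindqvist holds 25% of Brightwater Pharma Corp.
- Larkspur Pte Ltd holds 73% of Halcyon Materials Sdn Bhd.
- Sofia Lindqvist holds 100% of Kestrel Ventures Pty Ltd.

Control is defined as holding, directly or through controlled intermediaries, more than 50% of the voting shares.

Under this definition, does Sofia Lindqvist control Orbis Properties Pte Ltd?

Sofia holds 100% of Kestrel, so Sofia controls Kestrel.
Sofia holds 100% of Selkirk, so Sofia controls Selkirk.
Selkirk and Sofia and Kestrel together hold 9% + 70% + 17% = 96% of Orbis, so Sofia controls Orbis.

Yes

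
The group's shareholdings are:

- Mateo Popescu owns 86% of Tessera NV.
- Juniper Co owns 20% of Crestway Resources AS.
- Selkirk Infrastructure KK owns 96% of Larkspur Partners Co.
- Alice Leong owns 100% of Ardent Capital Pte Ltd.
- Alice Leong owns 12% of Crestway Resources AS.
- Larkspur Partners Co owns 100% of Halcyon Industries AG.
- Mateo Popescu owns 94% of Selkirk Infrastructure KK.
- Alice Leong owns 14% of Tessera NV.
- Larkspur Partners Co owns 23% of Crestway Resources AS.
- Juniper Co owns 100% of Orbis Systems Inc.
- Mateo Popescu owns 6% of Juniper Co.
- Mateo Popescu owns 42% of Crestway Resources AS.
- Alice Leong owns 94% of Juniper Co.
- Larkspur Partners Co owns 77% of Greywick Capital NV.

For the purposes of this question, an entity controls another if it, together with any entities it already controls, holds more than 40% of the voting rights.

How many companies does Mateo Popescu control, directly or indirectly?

6

Mateo holds 94% of Selkirk, so Mateo controls Selkirk.
Mateo holds 86% of Tessera, so Mateo controls Tessera.
Selkirk holds 96% of Larkspur, so Mateo controls Larkspur.
Mateo and Larkspur together hold 42% + 23% = 65% of Crestway, so Mateo controls Crestway.
Larkspur holds 100% of Halcyon, so Mateo controls Halcyon.
Larkspur holds 77% of Greywick, so Mateo controls Greywick.
No other company's threshold is met.
Mateo controls 6 companies.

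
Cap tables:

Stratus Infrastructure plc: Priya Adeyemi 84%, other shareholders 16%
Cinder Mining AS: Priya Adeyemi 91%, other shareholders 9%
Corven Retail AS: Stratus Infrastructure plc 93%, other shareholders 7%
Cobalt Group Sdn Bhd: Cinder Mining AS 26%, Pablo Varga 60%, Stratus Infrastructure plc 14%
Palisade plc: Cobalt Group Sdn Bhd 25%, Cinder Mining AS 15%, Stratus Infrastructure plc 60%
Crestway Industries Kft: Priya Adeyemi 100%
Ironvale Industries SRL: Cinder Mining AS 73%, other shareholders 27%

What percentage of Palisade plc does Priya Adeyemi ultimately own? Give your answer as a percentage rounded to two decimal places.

72.91%

Priya reaches Palisade along 4 paths.
Via Cinder → Cobalt: 91% × 26% × 25% = 5.915%.
Via Stratus → Cobalt: 84% × 14% × 25% = 2.94%.
Via Cinder: 91% × 15% = 13.65%.
Via Stratus: 84% × 60% = 50.4%.
Total: 5.915% + 2.94% + 13.65% + 50.4% = 72.905%.
Rounded: 72.91%.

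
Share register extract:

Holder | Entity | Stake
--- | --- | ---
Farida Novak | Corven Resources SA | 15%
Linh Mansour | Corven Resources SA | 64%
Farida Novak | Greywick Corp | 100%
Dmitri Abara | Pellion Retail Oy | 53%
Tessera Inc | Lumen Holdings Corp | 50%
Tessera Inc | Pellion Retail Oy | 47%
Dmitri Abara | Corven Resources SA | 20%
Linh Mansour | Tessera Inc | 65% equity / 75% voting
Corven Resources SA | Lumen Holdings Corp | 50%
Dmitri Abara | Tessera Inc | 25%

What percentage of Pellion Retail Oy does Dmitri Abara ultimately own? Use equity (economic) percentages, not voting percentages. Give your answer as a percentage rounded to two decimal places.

Dmitri reaches Pellion along 2 paths.
Via Tessera: 25% × 47% = 11.75%.
Direct stake: 53% = 53%.
Total: 11.75% + 53% = 64.75%.

64.75%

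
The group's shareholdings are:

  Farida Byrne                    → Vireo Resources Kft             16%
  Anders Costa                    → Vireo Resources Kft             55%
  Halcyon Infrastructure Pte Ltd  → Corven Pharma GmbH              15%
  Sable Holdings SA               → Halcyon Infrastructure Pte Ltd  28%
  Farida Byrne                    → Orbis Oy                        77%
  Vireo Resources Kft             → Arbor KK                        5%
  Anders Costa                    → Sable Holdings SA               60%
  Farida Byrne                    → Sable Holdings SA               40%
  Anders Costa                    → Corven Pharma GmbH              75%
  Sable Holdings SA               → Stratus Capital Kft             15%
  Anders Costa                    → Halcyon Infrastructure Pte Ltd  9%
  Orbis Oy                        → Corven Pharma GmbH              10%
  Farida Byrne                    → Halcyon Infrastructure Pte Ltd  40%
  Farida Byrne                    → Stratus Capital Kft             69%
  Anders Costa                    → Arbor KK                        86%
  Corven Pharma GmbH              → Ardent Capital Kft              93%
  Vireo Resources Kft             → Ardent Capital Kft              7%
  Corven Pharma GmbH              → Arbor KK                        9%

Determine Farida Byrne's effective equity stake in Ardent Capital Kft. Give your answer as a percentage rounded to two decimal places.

Farida reaches Ardent along 4 paths.
Via Halcyon → Corven: 40% × 15% × 93% = 5.58%.
Via Sable → Halcyon → Corven: 40% × 28% × 15% × 93% = 1.5624%.
Via Orbis → Corven: 77% × 10% × 93% = 7.161%.
Via Vireo: 16% × 7% = 1.12%.
Total: 5.58% + 1.5624% + 7.161% + 1.12% = 15.4234%.
Rounded: 15.42%.

15.42%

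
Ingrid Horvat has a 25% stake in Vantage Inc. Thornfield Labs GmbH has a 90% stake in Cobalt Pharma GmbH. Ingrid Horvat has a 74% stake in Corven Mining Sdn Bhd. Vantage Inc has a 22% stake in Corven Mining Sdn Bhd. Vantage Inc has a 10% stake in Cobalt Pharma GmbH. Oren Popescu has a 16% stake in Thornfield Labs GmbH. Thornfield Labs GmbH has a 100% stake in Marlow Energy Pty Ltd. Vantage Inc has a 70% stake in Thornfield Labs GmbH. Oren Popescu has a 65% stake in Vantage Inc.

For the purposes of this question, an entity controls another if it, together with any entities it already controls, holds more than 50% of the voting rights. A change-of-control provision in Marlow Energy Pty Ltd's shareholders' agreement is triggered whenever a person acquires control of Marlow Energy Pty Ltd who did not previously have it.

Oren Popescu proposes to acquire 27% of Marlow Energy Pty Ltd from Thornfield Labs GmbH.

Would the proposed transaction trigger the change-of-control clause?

No

The purchase adds only to Oren's holdings (Thornfield's stake shrinks), so Oren is the only person who could newly come to control Marlow.
Oren holds 65% of Vantage, so Oren controls Vantage.
Oren and Vantage together hold 16% + 70% = 86% of Thornfield, so Oren controls Thornfield.
Thornfield holds 100% of Marlow, so Oren controls Marlow.
So Oren already controls Marlow before the transaction.
After the purchase, Oren holds 27% of Marlow directly, and Thornfield's stake falls to 73%.
Oren controlled Marlow already, so this is not a new person acquiring control; every other person's position is unchanged or reduced.
No new person acquires control, so the clause is not triggered.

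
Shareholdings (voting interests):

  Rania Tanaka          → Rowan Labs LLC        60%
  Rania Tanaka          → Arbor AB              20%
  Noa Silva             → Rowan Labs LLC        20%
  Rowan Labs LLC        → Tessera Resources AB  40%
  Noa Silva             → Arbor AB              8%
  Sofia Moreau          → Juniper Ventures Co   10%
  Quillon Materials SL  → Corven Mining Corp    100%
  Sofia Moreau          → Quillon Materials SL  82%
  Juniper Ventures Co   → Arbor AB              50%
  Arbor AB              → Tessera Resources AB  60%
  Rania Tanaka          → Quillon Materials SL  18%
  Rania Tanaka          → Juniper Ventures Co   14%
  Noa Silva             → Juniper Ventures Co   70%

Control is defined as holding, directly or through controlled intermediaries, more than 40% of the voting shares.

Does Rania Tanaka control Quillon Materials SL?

No

Rania holds 60% of Rowan, so Rania controls Rowan.
In Quillon, Rania's side holds only 18%, not > 40%.
So Rania does not control Quillon.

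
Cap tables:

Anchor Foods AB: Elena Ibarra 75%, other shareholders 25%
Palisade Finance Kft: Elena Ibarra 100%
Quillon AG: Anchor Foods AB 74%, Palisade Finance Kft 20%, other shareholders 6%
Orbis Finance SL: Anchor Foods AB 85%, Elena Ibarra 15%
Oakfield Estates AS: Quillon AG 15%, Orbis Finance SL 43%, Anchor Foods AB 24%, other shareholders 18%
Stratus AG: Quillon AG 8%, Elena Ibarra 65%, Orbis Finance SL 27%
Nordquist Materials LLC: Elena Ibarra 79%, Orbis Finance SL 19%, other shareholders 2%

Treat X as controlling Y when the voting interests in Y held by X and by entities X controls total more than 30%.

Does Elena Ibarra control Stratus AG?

Elena holds 75% of Anchor, so Elena controls Anchor.
Anchor and Elena together hold 85% + 15% = 100% of Orbis, so Elena controls Orbis.
Elena holds 100% of Palisade, so Elena controls Palisade.
Anchor and Palisade together hold 74% + 20% = 94% of Quillon, so Elena controls Quillon.
Quillon and Elena and Orbis together hold 8% + 65% + 27% = 100% of Stratus, so Elena controls Stratus.

Yes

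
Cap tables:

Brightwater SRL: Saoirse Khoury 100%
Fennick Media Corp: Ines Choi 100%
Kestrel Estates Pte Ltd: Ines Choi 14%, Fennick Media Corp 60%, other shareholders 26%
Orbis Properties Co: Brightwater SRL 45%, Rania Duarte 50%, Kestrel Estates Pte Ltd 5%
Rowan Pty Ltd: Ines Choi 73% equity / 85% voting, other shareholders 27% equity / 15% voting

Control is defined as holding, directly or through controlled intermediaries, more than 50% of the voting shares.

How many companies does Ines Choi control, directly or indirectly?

Ines holds 100% of Fennick, so Ines controls Fennick.
Ines and Fennick together hold 14% + 60% = 74% of Kestrel, so Ines controls Kestrel.
Ines holds 85% of Rowan, so Ines controls Rowan.
No other company's threshold is met.
Ines controls 3 companies.

3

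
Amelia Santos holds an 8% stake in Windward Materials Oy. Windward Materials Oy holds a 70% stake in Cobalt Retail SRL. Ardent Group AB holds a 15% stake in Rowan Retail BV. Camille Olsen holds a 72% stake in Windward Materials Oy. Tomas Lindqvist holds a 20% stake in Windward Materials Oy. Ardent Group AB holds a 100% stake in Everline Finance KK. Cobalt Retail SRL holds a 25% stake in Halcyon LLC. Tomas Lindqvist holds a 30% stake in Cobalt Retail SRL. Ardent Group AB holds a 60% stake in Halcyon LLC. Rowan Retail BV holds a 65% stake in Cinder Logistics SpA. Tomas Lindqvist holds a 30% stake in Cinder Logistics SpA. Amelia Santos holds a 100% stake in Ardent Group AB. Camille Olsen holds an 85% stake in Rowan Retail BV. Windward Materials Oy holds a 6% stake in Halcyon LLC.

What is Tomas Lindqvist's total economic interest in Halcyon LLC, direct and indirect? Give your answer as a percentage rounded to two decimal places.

Tomas reaches Halcyon along 3 paths.
Via Windward: 20% × 6% = 1.2%.
Via Cobalt: 30% × 25% = 7.5%.
Via Windward → Cobalt: 20% × 70% × 25% = 3.5%.
Total: 1.2% + 7.5% + 3.5% = 12.2%.
Rounded: 12.20%.

12.20%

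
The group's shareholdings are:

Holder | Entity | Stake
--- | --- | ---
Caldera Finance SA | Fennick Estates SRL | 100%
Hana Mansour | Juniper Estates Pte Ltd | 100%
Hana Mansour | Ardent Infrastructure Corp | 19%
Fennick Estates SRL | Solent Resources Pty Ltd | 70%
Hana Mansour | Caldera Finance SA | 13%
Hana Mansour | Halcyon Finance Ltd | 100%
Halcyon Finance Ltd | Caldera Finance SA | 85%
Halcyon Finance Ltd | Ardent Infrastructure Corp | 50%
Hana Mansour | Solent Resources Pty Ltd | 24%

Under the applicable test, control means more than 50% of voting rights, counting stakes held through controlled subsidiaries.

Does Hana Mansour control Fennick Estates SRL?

Hana holds 100% of Halcyon, so Hana controls Halcyon.
Hana and Halcyon together hold 13% + 85% = 98% of Caldera, so Hana controls Caldera.
Caldera holds 100% of Fennick, so Hana controls Fennick.

Yes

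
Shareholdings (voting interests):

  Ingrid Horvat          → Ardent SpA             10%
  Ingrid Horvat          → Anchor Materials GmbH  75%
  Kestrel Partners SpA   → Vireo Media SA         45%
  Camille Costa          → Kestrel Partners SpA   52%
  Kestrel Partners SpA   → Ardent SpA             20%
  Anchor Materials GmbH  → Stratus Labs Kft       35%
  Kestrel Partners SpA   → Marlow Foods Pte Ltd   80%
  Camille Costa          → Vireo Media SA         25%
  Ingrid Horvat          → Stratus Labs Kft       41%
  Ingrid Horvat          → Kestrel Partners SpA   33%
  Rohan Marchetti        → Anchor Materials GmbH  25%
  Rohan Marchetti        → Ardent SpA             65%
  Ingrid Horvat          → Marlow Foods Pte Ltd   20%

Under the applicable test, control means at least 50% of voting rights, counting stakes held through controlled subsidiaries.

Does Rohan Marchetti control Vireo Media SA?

No

Rohan holds 65% of Ardent, so Rohan controls Ardent.
Neither Rohan nor any entity Rohan controls holds any voting interest in Vireo.
So Rohan does not control Vireo.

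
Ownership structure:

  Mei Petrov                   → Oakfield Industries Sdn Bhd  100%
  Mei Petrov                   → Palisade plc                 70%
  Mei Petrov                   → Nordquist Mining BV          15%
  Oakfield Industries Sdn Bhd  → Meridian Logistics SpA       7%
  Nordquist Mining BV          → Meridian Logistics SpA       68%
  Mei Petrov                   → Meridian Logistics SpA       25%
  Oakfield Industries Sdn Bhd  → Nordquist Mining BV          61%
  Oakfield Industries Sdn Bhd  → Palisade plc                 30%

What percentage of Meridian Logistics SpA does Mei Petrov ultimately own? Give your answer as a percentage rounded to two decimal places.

83.68%

Mei reaches Meridian along 4 paths.
Via Oakfield: 100% × 7% = 7%.
Via Oakfield → Nordquist: 100% × 61% × 68% = 41.48%.
Via Nordquist: 15% × 68% = 10.2%.
Direct stake: 25% = 25%.
Total: 7% + 41.48% + 10.2% + 25% = 83.68%.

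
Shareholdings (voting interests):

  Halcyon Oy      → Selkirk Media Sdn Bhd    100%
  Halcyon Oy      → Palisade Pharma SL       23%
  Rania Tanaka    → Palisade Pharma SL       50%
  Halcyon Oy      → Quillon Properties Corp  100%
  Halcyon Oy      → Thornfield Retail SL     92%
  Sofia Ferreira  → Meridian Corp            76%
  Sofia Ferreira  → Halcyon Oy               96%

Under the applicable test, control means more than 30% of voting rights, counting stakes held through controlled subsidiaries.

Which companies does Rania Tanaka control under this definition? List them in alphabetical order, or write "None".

Palisade Pharma SL

Rania holds 50% of Palisade, so Rania controls Palisade.
No other company's threshold is met.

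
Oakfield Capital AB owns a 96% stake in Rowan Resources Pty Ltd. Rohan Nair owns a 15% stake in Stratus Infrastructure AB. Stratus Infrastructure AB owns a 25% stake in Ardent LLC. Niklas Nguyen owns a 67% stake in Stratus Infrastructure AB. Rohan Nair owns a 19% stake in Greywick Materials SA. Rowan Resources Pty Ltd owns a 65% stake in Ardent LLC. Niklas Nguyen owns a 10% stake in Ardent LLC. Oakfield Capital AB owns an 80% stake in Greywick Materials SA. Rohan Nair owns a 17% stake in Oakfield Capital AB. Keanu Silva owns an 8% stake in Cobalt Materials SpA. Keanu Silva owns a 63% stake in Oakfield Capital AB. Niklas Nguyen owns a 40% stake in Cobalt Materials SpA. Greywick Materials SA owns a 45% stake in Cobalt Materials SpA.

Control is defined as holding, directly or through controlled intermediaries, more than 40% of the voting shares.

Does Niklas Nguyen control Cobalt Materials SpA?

No

Niklas holds 67% of Stratus, so Niklas controls Stratus.
In Cobalt, Niklas's side holds only 40%, not > 40%.
So Niklas does not control Cobalt.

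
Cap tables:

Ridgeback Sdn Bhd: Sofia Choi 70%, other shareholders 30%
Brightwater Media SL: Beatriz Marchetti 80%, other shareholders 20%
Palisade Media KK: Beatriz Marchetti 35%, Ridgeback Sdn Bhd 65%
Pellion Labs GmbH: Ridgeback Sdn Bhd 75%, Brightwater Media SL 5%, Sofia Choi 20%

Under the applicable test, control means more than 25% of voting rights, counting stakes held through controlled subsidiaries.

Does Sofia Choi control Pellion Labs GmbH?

Sofia holds 70% of Ridgeback, so Sofia controls Ridgeback.
Ridgeback and Sofia together hold 75% + 20% = 95% of Pellion, so Sofia controls Pellion.

Yes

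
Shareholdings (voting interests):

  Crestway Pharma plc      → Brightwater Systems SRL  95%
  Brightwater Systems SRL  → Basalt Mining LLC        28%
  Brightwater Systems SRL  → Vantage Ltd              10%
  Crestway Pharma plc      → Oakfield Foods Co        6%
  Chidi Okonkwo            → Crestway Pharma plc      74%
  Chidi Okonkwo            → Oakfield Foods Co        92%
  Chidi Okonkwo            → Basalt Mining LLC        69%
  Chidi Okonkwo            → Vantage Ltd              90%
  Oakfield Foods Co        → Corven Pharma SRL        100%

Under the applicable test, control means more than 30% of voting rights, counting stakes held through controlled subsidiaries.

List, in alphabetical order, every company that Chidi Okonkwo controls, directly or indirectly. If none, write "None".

Chidi holds 74% of Crestway, so Chidi controls Crestway.
Chidi and Crestway together hold 92% + 6% = 98% of Oakfield, so Chidi controls Oakfield.
Crestway holds 95% of Brightwater, so Chidi controls Brightwater.
Chidi and Brightwater together hold 69% + 28% = 97% of Basalt, so Chidi controls Basalt.
Oakfield holds 100% of Corven, so Chidi controls Corven.
Chidi and Brightwater together hold 90% + 10% = 100% of Vantage, so Chidi controls Vantage.

Basalt Mining LLC, Brightwater Systems SRL, Corven Pharma SRL, Crestway Pharma plc, Oakfield Foods Co, Vantage Ltd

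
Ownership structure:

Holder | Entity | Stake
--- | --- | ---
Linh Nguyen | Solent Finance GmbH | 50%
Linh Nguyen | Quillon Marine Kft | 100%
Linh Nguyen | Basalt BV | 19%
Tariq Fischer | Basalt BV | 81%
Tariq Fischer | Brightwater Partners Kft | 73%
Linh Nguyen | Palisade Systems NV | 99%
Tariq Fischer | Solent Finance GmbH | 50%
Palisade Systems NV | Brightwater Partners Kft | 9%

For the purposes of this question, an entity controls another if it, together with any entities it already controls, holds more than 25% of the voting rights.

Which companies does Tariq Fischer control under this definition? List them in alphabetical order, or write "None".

Tariq holds 50% of Solent, so Tariq controls Solent.
Tariq holds 81% of Basalt, so Tariq controls Basalt.
Tariq holds 73% of Brightwater, so Tariq controls Brightwater.
No other company's threshold is met.

Basalt BV, Brightwater Partners Kft, Solent Finance GmbH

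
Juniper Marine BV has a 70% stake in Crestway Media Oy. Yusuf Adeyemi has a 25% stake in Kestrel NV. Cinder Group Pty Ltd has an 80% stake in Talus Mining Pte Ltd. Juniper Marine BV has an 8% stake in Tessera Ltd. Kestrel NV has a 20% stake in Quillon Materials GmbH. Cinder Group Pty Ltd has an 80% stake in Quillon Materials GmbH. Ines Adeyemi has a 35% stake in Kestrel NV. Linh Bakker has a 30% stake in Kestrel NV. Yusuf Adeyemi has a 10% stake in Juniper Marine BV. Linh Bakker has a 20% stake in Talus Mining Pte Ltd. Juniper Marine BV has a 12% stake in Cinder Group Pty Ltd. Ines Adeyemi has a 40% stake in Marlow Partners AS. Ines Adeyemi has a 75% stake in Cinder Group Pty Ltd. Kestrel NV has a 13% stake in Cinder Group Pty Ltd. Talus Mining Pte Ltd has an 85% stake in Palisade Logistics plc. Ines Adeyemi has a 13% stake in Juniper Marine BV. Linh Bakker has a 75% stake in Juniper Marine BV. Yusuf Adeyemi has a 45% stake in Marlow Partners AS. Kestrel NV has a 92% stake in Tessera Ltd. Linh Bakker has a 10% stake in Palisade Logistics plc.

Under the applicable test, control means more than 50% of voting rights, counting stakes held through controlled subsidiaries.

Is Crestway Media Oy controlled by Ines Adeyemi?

No

Ines holds 75% of Cinder, so Ines controls Cinder.
Cinder holds 80% of Quillon, so Ines controls Quillon.
Cinder holds 80% of Talus, so Ines controls Talus.
Talus holds 85% of Palisade, so Ines controls Palisade.
Neither Ines nor any entity Ines controls holds any voting interest in Crestway.
So Ines does not control Crestway.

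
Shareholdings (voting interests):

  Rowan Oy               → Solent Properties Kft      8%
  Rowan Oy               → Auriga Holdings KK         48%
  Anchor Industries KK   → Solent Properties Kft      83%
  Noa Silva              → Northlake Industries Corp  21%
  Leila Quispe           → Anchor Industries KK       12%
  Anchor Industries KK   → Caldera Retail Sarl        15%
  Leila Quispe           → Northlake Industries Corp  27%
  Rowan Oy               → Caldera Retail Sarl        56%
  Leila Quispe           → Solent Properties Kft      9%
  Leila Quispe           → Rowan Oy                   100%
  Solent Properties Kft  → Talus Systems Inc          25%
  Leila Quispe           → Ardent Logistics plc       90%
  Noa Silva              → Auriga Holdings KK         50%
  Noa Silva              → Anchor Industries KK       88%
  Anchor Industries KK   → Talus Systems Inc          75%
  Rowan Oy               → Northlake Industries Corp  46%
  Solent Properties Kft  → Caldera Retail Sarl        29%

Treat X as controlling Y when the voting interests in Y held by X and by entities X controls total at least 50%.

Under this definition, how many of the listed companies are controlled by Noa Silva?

4

Noa holds 88% of Anchor, so Noa controls Anchor.
Noa holds 50% of Auriga, so Noa controls Auriga.
Anchor holds 83% of Solent, so Noa controls Solent.
Solent and Anchor together hold 25% + 75% = 100% of Talus, so Noa controls Talus.
No other company's threshold is met.
Noa controls 4 companies.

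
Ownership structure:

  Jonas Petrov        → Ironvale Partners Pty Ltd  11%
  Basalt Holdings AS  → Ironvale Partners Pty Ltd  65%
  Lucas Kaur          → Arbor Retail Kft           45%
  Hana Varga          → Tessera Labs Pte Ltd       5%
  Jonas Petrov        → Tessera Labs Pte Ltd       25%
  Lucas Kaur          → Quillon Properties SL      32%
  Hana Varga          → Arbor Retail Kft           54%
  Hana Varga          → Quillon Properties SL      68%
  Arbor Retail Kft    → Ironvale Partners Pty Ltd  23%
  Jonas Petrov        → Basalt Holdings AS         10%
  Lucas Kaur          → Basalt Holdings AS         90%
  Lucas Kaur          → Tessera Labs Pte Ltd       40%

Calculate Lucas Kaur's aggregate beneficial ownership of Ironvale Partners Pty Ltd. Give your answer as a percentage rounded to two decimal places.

Lucas reaches Ironvale along 2 paths.
Via Basalt: 90% × 65% = 58.5%.
Via Arbor: 45% × 23% = 10.35%.
Total: 58.5% + 10.35% = 68.85%.

68.85%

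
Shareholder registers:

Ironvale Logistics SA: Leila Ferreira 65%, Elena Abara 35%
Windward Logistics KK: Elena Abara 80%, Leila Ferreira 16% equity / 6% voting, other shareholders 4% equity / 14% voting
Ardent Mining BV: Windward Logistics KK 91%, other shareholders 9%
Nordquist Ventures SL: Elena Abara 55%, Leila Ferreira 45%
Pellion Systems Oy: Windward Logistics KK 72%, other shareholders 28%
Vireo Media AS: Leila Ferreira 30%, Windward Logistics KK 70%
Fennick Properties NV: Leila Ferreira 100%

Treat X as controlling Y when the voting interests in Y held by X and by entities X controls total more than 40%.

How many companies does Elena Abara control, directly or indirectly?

5

Elena holds 80% of Windward, so Elena controls Windward.
Windward holds 91% of Ardent, so Elena controls Ardent.
Elena holds 55% of Nordquist, so Elena controls Nordquist.
Windward holds 72% of Pellion, so Elena controls Pellion.
Windward holds 70% of Vireo, so Elena controls Vireo.
No other company's threshold is met.
Elena controls 5 companies.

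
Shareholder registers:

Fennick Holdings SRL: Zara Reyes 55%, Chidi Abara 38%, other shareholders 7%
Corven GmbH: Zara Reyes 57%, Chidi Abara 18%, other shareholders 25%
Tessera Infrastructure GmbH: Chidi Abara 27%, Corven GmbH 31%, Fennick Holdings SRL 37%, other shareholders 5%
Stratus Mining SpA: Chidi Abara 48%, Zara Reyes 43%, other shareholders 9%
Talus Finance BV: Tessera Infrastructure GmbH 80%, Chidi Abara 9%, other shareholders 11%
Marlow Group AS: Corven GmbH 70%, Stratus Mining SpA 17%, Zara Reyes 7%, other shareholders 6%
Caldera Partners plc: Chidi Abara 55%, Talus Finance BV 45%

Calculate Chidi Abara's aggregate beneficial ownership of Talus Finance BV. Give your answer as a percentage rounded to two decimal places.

Chidi reaches Talus along 4 paths.
Via Tessera: 27% × 80% = 21.6%.
Via Corven → Tessera: 18% × 31% × 80% = 4.464%.
Via Fennick → Tessera: 38% × 37% × 80% = 11.248%.
Direct stake: 9% = 9%.
Total: 21.6% + 4.464% + 11.248% + 9% = 46.312%.
Rounded: 46.31%.

46.31%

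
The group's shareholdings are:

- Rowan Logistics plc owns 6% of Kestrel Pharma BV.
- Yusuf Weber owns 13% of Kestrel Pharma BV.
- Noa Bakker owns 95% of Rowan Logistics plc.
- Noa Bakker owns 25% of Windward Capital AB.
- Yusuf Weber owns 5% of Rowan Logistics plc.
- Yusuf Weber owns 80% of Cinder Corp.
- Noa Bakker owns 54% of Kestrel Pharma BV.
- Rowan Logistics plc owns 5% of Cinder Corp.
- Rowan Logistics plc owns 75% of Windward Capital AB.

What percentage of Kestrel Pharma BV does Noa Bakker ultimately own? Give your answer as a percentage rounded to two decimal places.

59.70%

Noa reaches Kestrel along 2 paths.
Via Rowan: 95% × 6% = 5.7%.
Direct stake: 54% = 54%.
Total: 5.7% + 54% = 59.7%.
Rounded: 59.70%.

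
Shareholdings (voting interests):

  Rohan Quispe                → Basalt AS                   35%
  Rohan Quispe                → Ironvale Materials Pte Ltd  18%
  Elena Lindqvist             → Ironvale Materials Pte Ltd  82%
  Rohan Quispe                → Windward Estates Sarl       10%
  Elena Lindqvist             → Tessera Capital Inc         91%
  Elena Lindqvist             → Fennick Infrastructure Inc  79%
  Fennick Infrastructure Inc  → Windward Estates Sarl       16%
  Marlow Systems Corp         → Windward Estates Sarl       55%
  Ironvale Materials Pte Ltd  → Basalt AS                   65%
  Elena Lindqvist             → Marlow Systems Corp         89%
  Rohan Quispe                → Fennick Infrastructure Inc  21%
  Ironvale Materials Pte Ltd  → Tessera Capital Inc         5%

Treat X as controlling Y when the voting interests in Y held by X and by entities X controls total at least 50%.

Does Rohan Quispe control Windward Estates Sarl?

No

Rohan's largest direct stake is 35% in Basalt, which does not meet the threshold, so Rohan controls no company.
In Windward, Rohan's side holds only 10%, not ≥ 50%.
So Rohan does not control Windward.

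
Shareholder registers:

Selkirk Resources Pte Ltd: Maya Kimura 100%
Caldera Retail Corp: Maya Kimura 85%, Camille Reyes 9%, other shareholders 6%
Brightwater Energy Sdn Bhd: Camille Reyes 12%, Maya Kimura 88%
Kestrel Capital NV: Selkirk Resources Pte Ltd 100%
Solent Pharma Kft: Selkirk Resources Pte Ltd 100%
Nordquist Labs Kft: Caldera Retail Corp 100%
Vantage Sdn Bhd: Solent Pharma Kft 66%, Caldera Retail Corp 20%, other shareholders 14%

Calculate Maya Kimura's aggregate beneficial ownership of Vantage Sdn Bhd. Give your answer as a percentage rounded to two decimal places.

83.00%

Maya reaches Vantage along 2 paths.
Via Selkirk → Solent: 100% × 100% × 66% = 66%.
Via Caldera: 85% × 20% = 17%.
Total: 66% + 17% = 83%.
Rounded: 83.00%.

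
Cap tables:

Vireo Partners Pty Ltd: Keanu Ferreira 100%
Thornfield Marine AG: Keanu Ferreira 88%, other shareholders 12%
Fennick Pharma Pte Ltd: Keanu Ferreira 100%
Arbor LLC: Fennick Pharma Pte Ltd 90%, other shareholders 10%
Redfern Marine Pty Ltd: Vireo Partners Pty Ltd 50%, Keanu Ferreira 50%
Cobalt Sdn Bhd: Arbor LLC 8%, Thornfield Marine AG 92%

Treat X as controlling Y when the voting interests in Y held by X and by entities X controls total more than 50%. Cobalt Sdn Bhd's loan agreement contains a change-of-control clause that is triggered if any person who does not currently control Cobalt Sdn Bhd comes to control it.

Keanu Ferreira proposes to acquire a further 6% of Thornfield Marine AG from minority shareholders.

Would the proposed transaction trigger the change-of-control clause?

No

The purchase changes only Keanu's holdings, so Keanu is the only person who could newly come to control Cobalt.
Keanu holds 100% of Fennick, so Keanu controls Fennick.
Fennick holds 90% of Arbor, so Keanu controls Arbor.
Keanu holds 88% of Thornfield, so Keanu controls Thornfield.
Arbor and Thornfield together hold 8% + 92% = 100% of Cobalt, so Keanu controls Cobalt.
So Keanu already controls Cobalt before the transaction.
After the purchase, Keanu's direct stake in Thornfield rises to 88% + 6% = 94%.
Keanu controlled Cobalt already, so this is not a new person acquiring control; every other person's position is unchanged or reduced.
No new person acquires control, so the clause is not triggered.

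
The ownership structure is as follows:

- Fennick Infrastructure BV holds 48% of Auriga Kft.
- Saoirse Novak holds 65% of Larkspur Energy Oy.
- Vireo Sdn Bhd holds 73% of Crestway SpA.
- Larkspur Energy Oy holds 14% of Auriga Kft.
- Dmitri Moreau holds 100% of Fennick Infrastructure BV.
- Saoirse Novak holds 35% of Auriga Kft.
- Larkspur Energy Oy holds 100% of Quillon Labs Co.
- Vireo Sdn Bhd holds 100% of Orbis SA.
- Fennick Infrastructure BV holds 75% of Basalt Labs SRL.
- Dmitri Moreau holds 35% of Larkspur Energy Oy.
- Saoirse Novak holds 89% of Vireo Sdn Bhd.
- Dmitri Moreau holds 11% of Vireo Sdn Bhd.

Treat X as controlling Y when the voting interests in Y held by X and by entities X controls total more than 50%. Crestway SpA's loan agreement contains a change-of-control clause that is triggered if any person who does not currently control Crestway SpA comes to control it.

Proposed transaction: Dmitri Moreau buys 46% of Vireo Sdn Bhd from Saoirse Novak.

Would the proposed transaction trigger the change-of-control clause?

The purchase adds only to Dmitri's holdings (Saoirse's stake shrinks), so Dmitri is the only person who could newly come to control Crestway.
Dmitri holds 100% of Fennick, so Dmitri controls Fennick.
Fennick holds 75% of Basalt, so Dmitri controls Basalt.
Neither Dmitri nor any entity Dmitri controls holds any voting interest in Crestway.
So before the transaction, Dmitri does not control Crestway.
After the purchase, Dmitri's direct stake in Vireo rises to 11% + 46% = 57%, and Saoirse's stake falls to 43%.
Dmitri holds 57% of Vireo, so Dmitri controls Vireo.
Vireo holds 73% of Crestway, so Dmitri controls Crestway.
Dmitri did not control Crestway before and does after, so the clause is triggered.

Yes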